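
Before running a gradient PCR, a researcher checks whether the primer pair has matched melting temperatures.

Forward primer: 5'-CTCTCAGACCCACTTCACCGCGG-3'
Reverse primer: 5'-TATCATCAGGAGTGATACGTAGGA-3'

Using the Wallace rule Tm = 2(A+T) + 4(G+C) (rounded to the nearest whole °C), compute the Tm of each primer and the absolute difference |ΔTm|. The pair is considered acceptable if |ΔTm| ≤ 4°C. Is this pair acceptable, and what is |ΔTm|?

Forward: A=4 T=4 G=4 C=11 → Tm = 2·8 + 4·15 = 76°C.
Reverse: A=8 T=6 G=7 C=3 → Tm = 2·14 + 4·10 = 68°C.
|ΔTm| = |76 − 68| = 8°C, > 4°C.

|ΔTm| = 8°C; the pair is not acceptable.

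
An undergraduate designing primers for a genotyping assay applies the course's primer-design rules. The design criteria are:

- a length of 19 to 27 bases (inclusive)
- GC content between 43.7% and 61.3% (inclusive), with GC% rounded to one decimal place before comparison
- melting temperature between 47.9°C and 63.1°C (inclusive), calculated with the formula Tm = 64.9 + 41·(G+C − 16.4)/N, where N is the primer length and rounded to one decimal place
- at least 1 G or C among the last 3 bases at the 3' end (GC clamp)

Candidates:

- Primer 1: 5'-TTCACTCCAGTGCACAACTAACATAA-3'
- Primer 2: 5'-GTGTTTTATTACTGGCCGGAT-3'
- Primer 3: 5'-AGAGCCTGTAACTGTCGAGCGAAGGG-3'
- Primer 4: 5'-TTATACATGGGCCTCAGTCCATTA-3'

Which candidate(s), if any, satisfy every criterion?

Primer 3 only.

Primer 1 (26 nt, A=10 T=6 G=2 C=8): length 26 ✓; GC 10/26 = 38.5%, outside 43.7–61.3% ✗; Tm = 64.9 + 41·(10 − 16.4)/26 = 54.8°C ✓; 3' end TAA has 0 G/C, need ≥1 ✗ — fails.
Primer 2 (21 nt, A=3 T=9 G=6 C=3): length 21 ✓; GC 9/21 = 42.9%, outside 43.7–61.3% ✗; Tm = 64.9 + 41·(9 − 16.4)/21 = 50.5°C ✓; 3' end GAT has 1 G/C ✓ — fails.
Primer 3 (26 nt, A=7 T=4 G=10 C=5): length 26 ✓; GC 15/26 = 57.7% ✓; Tm = 64.9 + 41·(15 − 16.4)/26 = 62.7°C ✓; 3' end GGG has 3 G/C ✓ — passes.
Primer 4 (24 nt, A=6 T=8 G=4 C=6): length 24 ✓; GC 10/24 = 41.7%, outside 43.7–61.3% ✗; Tm = 64.9 + 41·(10 − 16.4)/24 = 54.0°C ✓; 3' end TTA has 0 G/C, need ≥1 ✗ — fails.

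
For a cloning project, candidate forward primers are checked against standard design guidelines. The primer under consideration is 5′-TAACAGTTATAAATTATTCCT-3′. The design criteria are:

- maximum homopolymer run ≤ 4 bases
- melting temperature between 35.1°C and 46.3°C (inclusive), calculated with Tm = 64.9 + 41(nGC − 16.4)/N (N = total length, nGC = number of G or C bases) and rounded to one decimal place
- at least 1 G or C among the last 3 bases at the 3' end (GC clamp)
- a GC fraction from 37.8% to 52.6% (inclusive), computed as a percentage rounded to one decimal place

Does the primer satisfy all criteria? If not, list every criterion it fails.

Base counts: A=8, T=9, G=1, C=3 (length 21).
homopolymer run: longest run = 3 ✓
Tm: Tm = 64.9 + 41·(4 − 16.4)/21 = 40.7°C ✓
GC clamp: 3' end CCT has 2 G/C ✓
GC content: GC 4/21 = 19.0%, outside 37.8–52.6% ✗

Fails: GC content.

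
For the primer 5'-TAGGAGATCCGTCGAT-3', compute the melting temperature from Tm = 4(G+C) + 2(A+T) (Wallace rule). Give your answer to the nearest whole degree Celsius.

Base counts: A=4, T=4, G=5, C=3 (length 16).
Tm = 2·(4+4) + 4·(5+3) = 2·8 + 4·8 = 16 + 32 = 48°C.

48°C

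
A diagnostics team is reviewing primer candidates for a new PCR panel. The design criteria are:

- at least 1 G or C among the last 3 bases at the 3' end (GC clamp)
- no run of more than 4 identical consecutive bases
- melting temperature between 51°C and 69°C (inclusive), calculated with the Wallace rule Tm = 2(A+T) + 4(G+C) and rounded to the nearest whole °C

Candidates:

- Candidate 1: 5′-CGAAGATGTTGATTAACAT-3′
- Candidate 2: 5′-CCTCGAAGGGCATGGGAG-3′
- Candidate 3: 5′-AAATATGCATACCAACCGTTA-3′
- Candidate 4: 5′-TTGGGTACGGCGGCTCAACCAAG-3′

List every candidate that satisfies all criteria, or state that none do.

Candidate 2 only.

Candidate 1 (19 nt, A=7 T=6 G=4 C=2): 3' end CAT has 1 G/C ✓; longest run = 2 ✓; Tm = 2·13 + 4·6 = 50°C, outside 51–69°C ✗ — fails.
Candidate 2 (18 nt, A=4 T=2 G=8 C=4): 3' end GAG has 2 G/C ✓; longest run = 3 ✓; Tm = 2·6 + 4·12 = 60°C ✓ — passes.
Candidate 3 (21 nt, A=9 T=5 G=2 C=5): 3' end TTA has 0 G/C, need ≥1 ✗; longest run = 3 ✓; Tm = 2·14 + 4·7 = 56°C ✓ — fails.
Candidate 4 (23 nt, A=5 T=4 G=8 C=6): 3' end AAG has 1 G/C ✓; longest run = 3 ✓; Tm = 2·9 + 4·14 = 74°C, outside 51–69°C ✗ — fails.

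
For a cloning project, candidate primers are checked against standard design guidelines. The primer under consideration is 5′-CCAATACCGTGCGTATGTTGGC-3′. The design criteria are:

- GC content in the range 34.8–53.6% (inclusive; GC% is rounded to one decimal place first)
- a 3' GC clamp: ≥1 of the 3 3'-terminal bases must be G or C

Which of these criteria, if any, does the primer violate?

Fails: GC content.

Base counts: A=4, T=6, G=6, C=6 (length 22).
GC content: GC 12/22 = 54.5%, outside 34.8–53.6% ✗
GC clamp: 3' end GGC has 3 G/C ✓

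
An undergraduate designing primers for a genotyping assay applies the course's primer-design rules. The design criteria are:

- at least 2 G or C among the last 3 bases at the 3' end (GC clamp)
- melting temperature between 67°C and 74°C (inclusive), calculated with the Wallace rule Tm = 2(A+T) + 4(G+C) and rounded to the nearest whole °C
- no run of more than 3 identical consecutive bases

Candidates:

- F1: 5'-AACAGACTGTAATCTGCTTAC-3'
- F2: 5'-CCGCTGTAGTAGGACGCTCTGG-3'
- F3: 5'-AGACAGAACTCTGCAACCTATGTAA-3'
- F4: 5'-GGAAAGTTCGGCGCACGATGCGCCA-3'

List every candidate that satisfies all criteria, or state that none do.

F1 (21 nt, A=7 T=6 G=3 C=5): 3' end TAC has 1 G/C, need ≥2 ✗; Tm = 2·13 + 4·8 = 58°C, outside 67–74°C ✗; longest run = 2 ✓ — fails.
F2 (22 nt, A=3 T=5 G=8 C=6): 3' end TGG has 2 G/C ✓; Tm = 2·8 + 4·14 = 72°C ✓; longest run = 2 ✓ — passes.
F3 (25 nt, A=10 T=5 G=4 C=6): 3' end TAA has 0 G/C, need ≥2 ✗; Tm = 2·15 + 4·10 = 70°C ✓; longest run = 2 ✓ — fails.
F4 (25 nt, A=6 T=3 G=9 C=7): 3' end CCA has 2 G/C ✓; Tm = 2·9 + 4·16 = 82°C, outside 67–74°C ✗; longest run = 3 ✓ — fails.

F2 only.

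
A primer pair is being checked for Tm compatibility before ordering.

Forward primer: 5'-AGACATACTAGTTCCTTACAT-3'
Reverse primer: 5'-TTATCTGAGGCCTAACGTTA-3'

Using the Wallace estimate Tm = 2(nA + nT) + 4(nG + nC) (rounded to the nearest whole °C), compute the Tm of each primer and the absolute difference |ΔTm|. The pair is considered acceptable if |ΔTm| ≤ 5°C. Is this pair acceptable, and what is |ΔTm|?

Forward: A=7 T=7 G=2 C=5 → Tm = 2·14 + 4·7 = 56°C.
Reverse: A=5 T=7 G=4 C=4 → Tm = 2·12 + 4·8 = 56°C.
|ΔTm| = |56 − 56| = 0°C, ≤ 5°C.

|ΔTm| = 0°C; the pair is acceptable.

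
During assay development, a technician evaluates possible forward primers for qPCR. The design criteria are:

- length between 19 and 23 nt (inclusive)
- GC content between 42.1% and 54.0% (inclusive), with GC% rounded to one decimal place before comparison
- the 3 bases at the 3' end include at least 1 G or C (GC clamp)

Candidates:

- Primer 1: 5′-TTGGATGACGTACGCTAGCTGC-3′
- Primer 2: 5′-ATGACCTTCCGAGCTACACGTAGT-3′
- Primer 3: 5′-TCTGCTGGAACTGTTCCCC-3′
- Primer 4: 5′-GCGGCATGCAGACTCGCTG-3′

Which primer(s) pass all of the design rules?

None of the candidates satisfy all criteria.

Primer 1 (22 nt, A=4 T=6 G=7 C=5): length 22 ✓; GC 12/22 = 54.5%, outside 42.1–54.0% ✗; 3' end TGC has 2 G/C ✓ — fails.
Primer 2 (24 nt, A=6 T=6 G=5 C=7): length 24, outside 19–23 ✗; GC 12/24 = 50.0% ✓; 3' end AGT has 1 G/C ✓ — fails.
Primer 3 (19 nt, A=2 T=6 G=4 C=7): length 19 ✓; GC 11/19 = 57.9%, outside 42.1–54.0% ✗; 3' end CCC has 3 G/C ✓ — fails.
Primer 4 (19 nt, A=3 T=3 G=7 C=6): length 19 ✓; GC 13/19 = 68.4%, outside 42.1–54.0% ✗; 3' end CTG has 2 G/C ✓ — fails.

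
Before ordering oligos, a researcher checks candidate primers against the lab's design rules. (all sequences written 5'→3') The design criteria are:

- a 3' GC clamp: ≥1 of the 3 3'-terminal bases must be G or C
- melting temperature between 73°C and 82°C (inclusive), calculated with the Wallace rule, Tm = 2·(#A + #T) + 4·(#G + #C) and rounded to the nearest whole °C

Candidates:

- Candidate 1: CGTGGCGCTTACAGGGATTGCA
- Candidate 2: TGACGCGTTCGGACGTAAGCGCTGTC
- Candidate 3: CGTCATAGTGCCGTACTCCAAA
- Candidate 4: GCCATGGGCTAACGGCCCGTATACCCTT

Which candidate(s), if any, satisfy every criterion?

Candidate 1 (22 nt, A=4 T=5 G=8 C=5): 3' end GCA has 2 G/C ✓; Tm = 2·9 + 4·13 = 70°C, outside 73–82°C ✗ — fails.
Candidate 2 (26 nt, A=4 T=6 G=9 C=7): 3' end GTC has 2 G/C ✓; Tm = 2·10 + 4·16 = 84°C, outside 73–82°C ✗ — fails.
Candidate 3 (22 nt, A=6 T=5 G=4 C=7): 3' end AAA has 0 G/C, need ≥1 ✗; Tm = 2·11 + 4·11 = 66°C, outside 73–82°C ✗ — fails.
Candidate 4 (28 nt, A=5 T=6 G=7 C=10): 3' end CTT has 1 G/C ✓; Tm = 2·11 + 4·17 = 90°C, outside 73–82°C ✗ — fails.

None of the candidates satisfy all criteria.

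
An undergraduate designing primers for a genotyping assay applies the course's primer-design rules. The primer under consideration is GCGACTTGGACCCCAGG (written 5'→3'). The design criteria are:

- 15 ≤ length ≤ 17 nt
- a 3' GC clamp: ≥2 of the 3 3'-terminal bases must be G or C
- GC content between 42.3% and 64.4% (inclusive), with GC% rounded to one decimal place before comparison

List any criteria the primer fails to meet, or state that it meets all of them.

Fails: GC content.

Base counts: A=3, T=2, G=6, C=6 (length 17).
length: length 17 ✓
GC clamp: 3' end AGG has 2 G/C ✓
GC content: GC 12/17 = 70.6%, outside 42.3–64.4% ✗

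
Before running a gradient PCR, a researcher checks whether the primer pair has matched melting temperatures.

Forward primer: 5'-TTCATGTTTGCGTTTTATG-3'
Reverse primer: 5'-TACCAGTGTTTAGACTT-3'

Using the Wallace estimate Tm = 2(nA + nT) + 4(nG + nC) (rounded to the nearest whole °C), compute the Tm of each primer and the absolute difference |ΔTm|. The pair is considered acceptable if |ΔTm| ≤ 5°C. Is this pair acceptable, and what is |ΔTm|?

|ΔTm| = 4°C; the pair is acceptable.

Forward: A=2 T=11 G=4 C=2 → Tm = 2·13 + 4·6 = 50°C.
Reverse: A=4 T=7 G=3 C=3 → Tm = 2·11 + 4·6 = 46°C.
|ΔTm| = |50 − 46| = 4°C, ≤ 5°C.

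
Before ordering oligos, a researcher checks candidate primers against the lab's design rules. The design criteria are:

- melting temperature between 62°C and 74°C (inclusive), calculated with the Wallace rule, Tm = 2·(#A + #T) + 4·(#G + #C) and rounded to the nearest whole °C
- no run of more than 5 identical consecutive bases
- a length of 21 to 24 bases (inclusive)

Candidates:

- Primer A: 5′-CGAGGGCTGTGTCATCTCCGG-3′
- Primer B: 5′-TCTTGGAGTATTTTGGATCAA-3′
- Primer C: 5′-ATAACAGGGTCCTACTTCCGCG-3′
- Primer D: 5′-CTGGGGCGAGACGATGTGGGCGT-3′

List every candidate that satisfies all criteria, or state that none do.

Primer A and Primer C.

Primer A (21 nt, A=2 T=5 G=8 C=6): Tm = 2·7 + 4·14 = 70°C ✓; longest run = 3 ✓; length 21 ✓ — passes.
Primer B (21 nt, A=5 T=9 G=5 C=2): Tm = 2·14 + 4·7 = 56°C, outside 62–74°C ✗; longest run = 4 ✓; length 21 ✓ — fails.
Primer C (22 nt, A=5 T=5 G=5 C=7): Tm = 2·10 + 4·12 = 68°C ✓; longest run = 3 ✓; length 22 ✓ — passes.
Primer D (23 nt, A=3 T=4 G=12 C=4): Tm = 2·7 + 4·16 = 78°C, outside 62–74°C ✗; longest run = 4 ✓; length 23 ✓ — fails.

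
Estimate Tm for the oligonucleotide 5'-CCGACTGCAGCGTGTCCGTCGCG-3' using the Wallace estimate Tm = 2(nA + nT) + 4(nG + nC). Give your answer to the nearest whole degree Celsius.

80°C

Base counts: A=2, T=4, G=8, C=9 (length 23).
Tm = 2·(2+4) + 4·(8+9) = 2·6 + 4·17 = 12 + 68 = 80°C.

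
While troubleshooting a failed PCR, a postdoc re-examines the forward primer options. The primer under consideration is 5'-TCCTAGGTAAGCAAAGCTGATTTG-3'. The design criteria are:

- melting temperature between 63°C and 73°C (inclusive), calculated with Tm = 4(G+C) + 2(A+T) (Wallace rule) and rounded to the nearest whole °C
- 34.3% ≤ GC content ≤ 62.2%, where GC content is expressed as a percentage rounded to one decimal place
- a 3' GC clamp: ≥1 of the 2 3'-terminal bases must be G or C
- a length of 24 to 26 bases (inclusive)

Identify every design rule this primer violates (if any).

Meets all criteria.

Base counts: A=7, T=7, G=6, C=4 (length 24).
Tm: Tm = 2·14 + 4·10 = 68°C ✓
GC content: GC 10/24 = 41.7% ✓
GC clamp: 3' end TG has 1 G/C ✓
length: length 24 ✓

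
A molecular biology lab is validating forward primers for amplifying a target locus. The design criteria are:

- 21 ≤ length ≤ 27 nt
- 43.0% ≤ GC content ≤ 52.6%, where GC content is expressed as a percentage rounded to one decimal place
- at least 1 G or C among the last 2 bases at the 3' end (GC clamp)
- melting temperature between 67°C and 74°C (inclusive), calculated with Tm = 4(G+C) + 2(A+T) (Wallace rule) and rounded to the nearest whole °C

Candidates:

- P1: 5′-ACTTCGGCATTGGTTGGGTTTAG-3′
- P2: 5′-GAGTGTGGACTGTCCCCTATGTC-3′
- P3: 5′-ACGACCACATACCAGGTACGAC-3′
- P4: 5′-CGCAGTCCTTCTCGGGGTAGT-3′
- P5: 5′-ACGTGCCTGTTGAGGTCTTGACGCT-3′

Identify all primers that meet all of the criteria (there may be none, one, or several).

P1 (23 nt, A=3 T=9 G=8 C=3): length 23 ✓; GC 11/23 = 47.8% ✓; 3' end AG has 1 G/C ✓; Tm = 2·12 + 4·11 = 68°C ✓ — passes.
P2 (23 nt, A=3 T=7 G=7 C=6): length 23 ✓; GC 13/23 = 56.5%, outside 43.0–52.6% ✗; 3' end TC has 1 G/C ✓; Tm = 2·10 + 4·13 = 72°C ✓ — fails.
P3 (22 nt, A=8 T=2 G=4 C=8): length 22 ✓; GC 12/22 = 54.5%, outside 43.0–52.6% ✗; 3' end AC has 1 G/C ✓; Tm = 2·10 + 4·12 = 68°C ✓ — fails.
P4 (21 nt, A=2 T=6 G=7 C=6): length 21 ✓; GC 13/21 = 61.9%, outside 43.0–52.6% ✗; 3' end GT has 1 G/C ✓; Tm = 2·8 + 4·13 = 68°C ✓ — fails.
P5 (25 nt, A=3 T=8 G=8 C=6): length 25 ✓; GC 14/25 = 56.0%, outside 43.0–52.6% ✗; 3' end CT has 1 G/C ✓; Tm = 2·11 + 4·14 = 78°C, outside 67–74°C ✗ — fails.

P1 only.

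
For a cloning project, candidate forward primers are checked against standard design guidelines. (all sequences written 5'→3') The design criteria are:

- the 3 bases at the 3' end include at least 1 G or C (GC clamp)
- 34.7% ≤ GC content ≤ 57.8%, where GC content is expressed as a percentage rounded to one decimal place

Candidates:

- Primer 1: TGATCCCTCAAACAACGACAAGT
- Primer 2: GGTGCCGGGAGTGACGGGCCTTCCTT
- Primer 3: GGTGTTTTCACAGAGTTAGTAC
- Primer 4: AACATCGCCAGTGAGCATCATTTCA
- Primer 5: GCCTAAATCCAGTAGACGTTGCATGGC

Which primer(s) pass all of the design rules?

Primer 1 (23 nt, A=9 T=4 G=3 C=7): 3' end AGT has 1 G/C ✓; GC 10/23 = 43.5% ✓ — passes.
Primer 2 (26 nt, A=2 T=6 G=11 C=7): 3' end CTT has 1 G/C ✓; GC 18/26 = 69.2%, outside 34.7–57.8% ✗ — fails.
Primer 3 (22 nt, A=5 T=8 G=6 C=3): 3' end TAC has 1 G/C ✓; GC 9/22 = 40.9% ✓ — passes.
Primer 4 (25 nt, A=8 T=6 G=4 C=7): 3' end TCA has 1 G/C ✓; GC 11/25 = 44.0% ✓ — passes.
Primer 5 (27 nt, A=7 T=6 G=7 C=7): 3' end GGC has 3 G/C ✓; GC 14/27 = 51.9% ✓ — passes.

Primer 1, Primer 3, Primer 4 and Primer 5.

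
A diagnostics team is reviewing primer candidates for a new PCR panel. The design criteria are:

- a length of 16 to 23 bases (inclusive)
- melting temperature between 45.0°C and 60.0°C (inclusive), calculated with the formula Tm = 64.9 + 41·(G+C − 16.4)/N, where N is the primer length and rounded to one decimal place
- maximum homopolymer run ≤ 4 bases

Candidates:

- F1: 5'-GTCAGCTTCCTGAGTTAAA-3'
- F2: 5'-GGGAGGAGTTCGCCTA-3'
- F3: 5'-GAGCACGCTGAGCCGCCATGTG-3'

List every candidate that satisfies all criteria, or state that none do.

F1 (19 nt, A=5 T=6 G=4 C=4): length 19 ✓; Tm = 64.9 + 41·(8 − 16.4)/19 = 46.8°C ✓; longest run = 3 ✓ — passes.
F2 (16 nt, A=3 T=3 G=7 C=3): length 16 ✓; Tm = 64.9 + 41·(10 − 16.4)/16 = 48.5°C ✓; longest run = 3 ✓ — passes.
F3 (22 nt, A=4 T=3 G=8 C=7): length 22 ✓; Tm = 64.9 + 41·(15 − 16.4)/22 = 62.3°C, outside 45.0–60.0°C ✗; longest run = 2 ✓ — fails.

F1 and F2.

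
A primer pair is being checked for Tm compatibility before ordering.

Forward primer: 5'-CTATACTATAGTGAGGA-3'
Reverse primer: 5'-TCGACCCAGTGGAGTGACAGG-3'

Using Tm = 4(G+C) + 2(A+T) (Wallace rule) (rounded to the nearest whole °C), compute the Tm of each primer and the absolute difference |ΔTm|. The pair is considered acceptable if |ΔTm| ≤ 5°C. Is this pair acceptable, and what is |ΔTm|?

|ΔTm| = 22°C; the pair is not acceptable.

Forward: A=6 T=5 G=4 C=2 → Tm = 2·11 + 4·6 = 46°C.
Reverse: A=5 T=3 G=8 C=5 → Tm = 2·8 + 4·13 = 68°C.
|ΔTm| = |46 − 68| = 22°C, > 5°C.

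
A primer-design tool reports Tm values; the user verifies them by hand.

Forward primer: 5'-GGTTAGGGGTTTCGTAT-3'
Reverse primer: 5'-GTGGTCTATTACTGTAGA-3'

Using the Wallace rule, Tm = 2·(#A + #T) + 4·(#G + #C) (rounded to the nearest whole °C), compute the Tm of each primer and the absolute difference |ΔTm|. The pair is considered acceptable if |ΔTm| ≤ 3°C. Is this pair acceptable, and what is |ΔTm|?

Forward: A=2 T=7 G=7 C=1 → Tm = 2·9 + 4·8 = 50°C.
Reverse: A=4 T=7 G=5 C=2 → Tm = 2·11 + 4·7 = 50°C.
|ΔTm| = |50 − 50| = 0°C, ≤ 3°C.

|ΔTm| = 0°C; the pair is acceptable.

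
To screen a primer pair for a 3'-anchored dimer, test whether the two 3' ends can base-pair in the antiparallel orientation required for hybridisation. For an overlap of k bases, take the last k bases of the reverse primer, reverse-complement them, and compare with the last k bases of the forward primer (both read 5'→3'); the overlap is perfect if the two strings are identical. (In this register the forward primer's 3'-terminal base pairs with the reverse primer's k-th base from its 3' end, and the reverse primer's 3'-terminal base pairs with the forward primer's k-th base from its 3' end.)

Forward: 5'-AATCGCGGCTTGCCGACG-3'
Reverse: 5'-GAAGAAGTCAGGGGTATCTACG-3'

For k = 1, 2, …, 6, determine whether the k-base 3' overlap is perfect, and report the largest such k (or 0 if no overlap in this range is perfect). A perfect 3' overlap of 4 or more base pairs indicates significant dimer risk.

Longest perfect overlap: 2 complementary base pairs; below the dimer-risk threshold (threshold 4).

Last 6 bases (5'→3') — forward …CCGACG, reverse …TCTACG.
Reverse complement of the reverse primer's last 6 bases: CGTAGA; its first k bases are the reverse complement of the reverse primer's last k bases, so a perfect k-base overlap needs the forward primer's last k bases to equal them.
Comparing (forward last k vs required): k=1: G vs C ✗; k=2: CG vs CG ✓; k=3: ACG vs CGT ✗; k=4: GACG vs CGTA ✗; k=5: CGACG vs CGTAG ✗; k=6: CCGACG vs CGTAGA ✗.
Only k = 2 is perfect, so the longest perfect 3' overlap is 2.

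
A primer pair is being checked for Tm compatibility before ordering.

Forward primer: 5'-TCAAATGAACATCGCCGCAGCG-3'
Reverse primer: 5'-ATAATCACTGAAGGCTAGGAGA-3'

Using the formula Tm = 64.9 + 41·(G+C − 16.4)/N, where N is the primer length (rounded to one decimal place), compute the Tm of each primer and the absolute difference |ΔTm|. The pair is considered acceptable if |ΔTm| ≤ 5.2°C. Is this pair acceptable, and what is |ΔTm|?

|ΔTm| = 5.6°C; the pair is not acceptable.

Forward: G+C = 12, N = 22 → Tm = 64.9 + 41·(12 − 16.4)/22 = 56.7°C.
Reverse: G+C = 9, N = 22 → Tm = 64.9 + 41·(9 − 16.4)/22 = 51.1°C.
|ΔTm| = |56.7 − 51.1| = 5.6°C, > 5.2°C.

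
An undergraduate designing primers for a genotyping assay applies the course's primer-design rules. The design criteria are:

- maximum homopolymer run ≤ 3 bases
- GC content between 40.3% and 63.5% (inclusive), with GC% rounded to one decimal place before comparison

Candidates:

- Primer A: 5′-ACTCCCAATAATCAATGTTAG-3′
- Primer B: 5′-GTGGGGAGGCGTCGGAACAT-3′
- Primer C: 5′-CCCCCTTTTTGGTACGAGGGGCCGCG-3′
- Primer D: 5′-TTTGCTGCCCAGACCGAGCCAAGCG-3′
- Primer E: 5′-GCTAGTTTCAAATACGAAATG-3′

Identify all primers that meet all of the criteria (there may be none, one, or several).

Primer A (21 nt, A=8 T=6 G=2 C=5): longest run = 3 ✓; GC 7/21 = 33.3%, outside 40.3–63.5% ✗ — fails.
Primer B (20 nt, A=4 T=3 G=10 C=3): longest run = 4, exceeds 3 ✗; GC 13/20 = 65.0%, outside 40.3–63.5% ✗ — fails.
Primer C (26 nt, A=2 T=6 G=9 C=9): longest run = 5, exceeds 3 ✗; GC 18/26 = 69.2%, outside 40.3–63.5% ✗ — fails.
Primer D (25 nt, A=5 T=4 G=7 C=9): longest run = 3 ✓; GC 16/25 = 64.0%, outside 40.3–63.5% ✗ — fails.
Primer E (21 nt, A=8 T=6 G=4 C=3): longest run = 3 ✓; GC 7/21 = 33.3%, outside 40.3–63.5% ✗ — fails.

None of the candidates satisfy all criteria.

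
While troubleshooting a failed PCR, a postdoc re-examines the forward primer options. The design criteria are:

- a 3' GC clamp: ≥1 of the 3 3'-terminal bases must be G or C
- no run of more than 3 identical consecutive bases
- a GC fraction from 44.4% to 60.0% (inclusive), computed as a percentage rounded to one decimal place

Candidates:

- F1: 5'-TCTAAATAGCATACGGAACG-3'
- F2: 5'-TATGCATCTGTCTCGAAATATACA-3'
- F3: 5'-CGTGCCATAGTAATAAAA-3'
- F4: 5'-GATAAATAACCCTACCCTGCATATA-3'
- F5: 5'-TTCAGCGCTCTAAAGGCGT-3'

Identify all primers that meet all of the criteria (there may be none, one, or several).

F5 only.

F1 (20 nt, A=8 T=4 G=4 C=4): 3' end ACG has 2 G/C ✓; longest run = 3 ✓; GC 8/20 = 40.0%, outside 44.4–60.0% ✗ — fails.
F2 (24 nt, A=8 T=8 G=3 C=5): 3' end ACA has 1 G/C ✓; longest run = 3 ✓; GC 8/24 = 33.3%, outside 44.4–60.0% ✗ — fails.
F3 (18 nt, A=8 T=4 G=3 C=3): 3' end AAA has 0 G/C, need ≥1 ✗; longest run = 4, exceeds 3 ✗; GC 6/18 = 33.3%, outside 44.4–60.0% ✗ — fails.
F4 (25 nt, A=10 T=6 G=2 C=7): 3' end ATA has 0 G/C, need ≥1 ✗; longest run = 3 ✓; GC 9/25 = 36.0%, outside 44.4–60.0% ✗ — fails.
F5 (19 nt, A=4 T=5 G=5 C=5): 3' end CGT has 2 G/C ✓; longest run = 3 ✓; GC 10/19 = 52.6% ✓ — passes.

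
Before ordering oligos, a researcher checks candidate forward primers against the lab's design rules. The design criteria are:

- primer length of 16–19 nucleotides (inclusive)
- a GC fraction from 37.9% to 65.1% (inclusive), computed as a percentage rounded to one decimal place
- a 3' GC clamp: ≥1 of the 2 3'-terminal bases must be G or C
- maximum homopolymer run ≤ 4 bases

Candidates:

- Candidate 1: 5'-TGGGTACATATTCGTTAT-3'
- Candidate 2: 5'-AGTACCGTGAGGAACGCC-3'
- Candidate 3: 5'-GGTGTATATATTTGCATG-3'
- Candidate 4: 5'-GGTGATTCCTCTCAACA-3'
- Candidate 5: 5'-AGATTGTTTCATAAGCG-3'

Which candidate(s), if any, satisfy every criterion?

Candidate 1 (18 nt, A=4 T=8 G=4 C=2): length 18 ✓; GC 6/18 = 33.3%, outside 37.9–65.1% ✗; 3' end AT has 0 G/C, need ≥1 ✗; longest run = 3 ✓ — fails.
Candidate 2 (18 nt, A=5 T=2 G=6 C=5): length 18 ✓; GC 11/18 = 61.1% ✓; 3' end CC has 2 G/C ✓; longest run = 2 ✓ — passes.
Candidate 3 (18 nt, A=4 T=8 G=5 C=1): length 18 ✓; GC 6/18 = 33.3%, outside 37.9–65.1% ✗; 3' end TG has 1 G/C ✓; longest run = 3 ✓ — fails.
Candidate 4 (17 nt, A=4 T=5 G=3 C=5): length 17 ✓; GC 8/17 = 47.1% ✓; 3' end CA has 1 G/C ✓; longest run = 2 ✓ — passes.
Candidate 5 (17 nt, A=5 T=6 G=4 C=2): length 17 ✓; GC 6/17 = 35.3%, outside 37.9–65.1% ✗; 3' end CG has 2 G/C ✓; longest run = 3 ✓ — fails.

Candidate 2 and Candidate 4.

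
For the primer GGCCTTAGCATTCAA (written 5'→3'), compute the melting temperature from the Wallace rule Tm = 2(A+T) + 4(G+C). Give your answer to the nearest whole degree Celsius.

44°C

Base counts: A=4, T=4, G=3, C=4 (length 15).
Tm = 2·(4+4) + 4·(3+4) = 2·8 + 4·7 = 16 + 28 = 44°C.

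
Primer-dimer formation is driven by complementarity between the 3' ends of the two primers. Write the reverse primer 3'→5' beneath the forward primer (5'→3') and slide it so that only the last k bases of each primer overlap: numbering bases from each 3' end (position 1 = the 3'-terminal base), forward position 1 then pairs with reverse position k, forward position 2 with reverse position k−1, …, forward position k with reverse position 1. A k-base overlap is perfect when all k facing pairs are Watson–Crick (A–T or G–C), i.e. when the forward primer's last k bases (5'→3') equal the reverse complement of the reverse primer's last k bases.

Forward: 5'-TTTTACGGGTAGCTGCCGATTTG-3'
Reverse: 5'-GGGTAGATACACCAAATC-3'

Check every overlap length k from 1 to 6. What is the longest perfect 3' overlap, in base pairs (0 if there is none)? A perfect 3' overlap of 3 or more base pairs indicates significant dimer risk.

Last 6 bases (5'→3') — forward …GATTTG, reverse …CAAATC.
Reverse complement of the reverse primer's last 6 bases: GATTTG; its first k bases are the reverse complement of the reverse primer's last k bases, so a perfect k-base overlap needs the forward primer's last k bases to equal them.
Comparing (forward last k vs required): k=1: G vs G ✓; k=2: TG vs GA ✗; k=3: TTG vs GAT ✗; k=4: TTTG vs GATT ✗; k=5: ATTTG vs GATTT ✗; k=6: GATTTG vs GATTTG ✓.
Perfect overlaps at k = 1, 6; the largest is 6.

Longest perfect overlap: 6 complementary base pairs; significant dimer risk (threshold 3).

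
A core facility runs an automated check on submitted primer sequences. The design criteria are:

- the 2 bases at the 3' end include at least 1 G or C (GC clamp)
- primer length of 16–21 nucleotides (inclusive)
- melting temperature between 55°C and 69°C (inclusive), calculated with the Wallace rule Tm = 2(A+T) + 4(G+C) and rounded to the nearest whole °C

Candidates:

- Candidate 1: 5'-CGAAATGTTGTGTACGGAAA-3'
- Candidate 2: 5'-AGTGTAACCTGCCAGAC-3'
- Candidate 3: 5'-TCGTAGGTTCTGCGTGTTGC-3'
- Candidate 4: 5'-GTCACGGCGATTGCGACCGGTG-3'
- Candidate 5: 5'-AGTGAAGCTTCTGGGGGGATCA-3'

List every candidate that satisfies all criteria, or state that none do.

Candidate 3 only.

Candidate 1 (20 nt, A=7 T=5 G=6 C=2): 3' end AA has 0 G/C, need ≥1 ✗; length 20 ✓; Tm = 2·12 + 4·8 = 56°C ✓ — fails.
Candidate 2 (17 nt, A=5 T=3 G=4 C=5): 3' end AC has 1 G/C ✓; length 17 ✓; Tm = 2·8 + 4·9 = 52°C, outside 55–69°C ✗ — fails.
Candidate 3 (20 nt, A=1 T=8 G=7 C=4): 3' end GC has 2 G/C ✓; length 20 ✓; Tm = 2·9 + 4·11 = 62°C ✓ — passes.
Candidate 4 (22 nt, A=3 T=4 G=9 C=6): 3' end TG has 1 G/C ✓; length 22, outside 16–21 ✗; Tm = 2·7 + 4·15 = 74°C, outside 55–69°C ✗ — fails.
Candidate 5 (22 nt, A=5 T=5 G=9 C=3): 3' end CA has 1 G/C ✓; length 22, outside 16–21 ✗; Tm = 2·10 + 4·12 = 68°C ✓ — fails.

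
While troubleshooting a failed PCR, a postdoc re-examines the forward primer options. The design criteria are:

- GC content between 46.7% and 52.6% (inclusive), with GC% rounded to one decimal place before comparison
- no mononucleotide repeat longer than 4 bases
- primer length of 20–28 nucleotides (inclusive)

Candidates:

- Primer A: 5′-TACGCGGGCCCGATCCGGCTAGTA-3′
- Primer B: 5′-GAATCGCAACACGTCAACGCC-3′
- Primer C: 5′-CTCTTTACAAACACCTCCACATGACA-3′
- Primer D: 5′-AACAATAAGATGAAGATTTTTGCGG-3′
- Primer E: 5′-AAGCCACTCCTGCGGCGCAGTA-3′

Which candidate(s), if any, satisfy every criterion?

Primer A (24 nt, A=4 T=4 G=8 C=8): GC 16/24 = 66.7%, outside 46.7–52.6% ✗; longest run = 3 ✓; length 24 ✓ — fails.
Primer B (21 nt, A=7 T=2 G=4 C=8): GC 12/21 = 57.1%, outside 46.7–52.6% ✗; longest run = 2 ✓; length 21 ✓ — fails.
Primer C (26 nt, A=9 T=6 G=1 C=10): GC 11/26 = 42.3%, outside 46.7–52.6% ✗; longest run = 3 ✓; length 26 ✓ — fails.
Primer D (25 nt, A=10 T=7 G=6 C=2): GC 8/25 = 32.0%, outside 46.7–52.6% ✗; longest run = 5, exceeds 4 ✗; length 25 ✓ — fails.
Primer E (22 nt, A=5 T=3 G=6 C=8): GC 14/22 = 63.6%, outside 46.7–52.6% ✗; longest run = 2 ✓; length 22 ✓ — fails.

None of the candidates satisfy all criteria.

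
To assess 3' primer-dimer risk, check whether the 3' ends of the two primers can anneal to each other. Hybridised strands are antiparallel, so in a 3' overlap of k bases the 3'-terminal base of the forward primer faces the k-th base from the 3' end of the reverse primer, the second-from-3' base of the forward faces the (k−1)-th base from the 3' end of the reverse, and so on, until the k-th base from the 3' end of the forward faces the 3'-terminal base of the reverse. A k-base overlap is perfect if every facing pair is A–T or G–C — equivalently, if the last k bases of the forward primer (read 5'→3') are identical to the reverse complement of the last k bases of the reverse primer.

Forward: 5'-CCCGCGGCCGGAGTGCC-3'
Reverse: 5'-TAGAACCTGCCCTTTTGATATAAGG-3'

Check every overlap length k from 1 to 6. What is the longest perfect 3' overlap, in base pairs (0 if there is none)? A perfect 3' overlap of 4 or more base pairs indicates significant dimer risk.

Last 6 bases (5'→3') — forward …AGTGCC, reverse …ATAAGG.
Reverse complement of the reverse primer's last 6 bases: CCTTAT; its first k bases are the reverse complement of the reverse primer's last k bases, so a perfect k-base overlap needs the forward primer's last k bases to equal them.
Comparing (forward last k vs required): k=1: C vs C ✓; k=2: CC vs CC ✓; k=3: GCC vs CCT ✗; k=4: TGCC vs CCTT ✗; k=5: GTGCC vs CCTTA ✗; k=6: AGTGCC vs CCTTAT ✗.
Perfect overlaps at k = 1, 2; the largest is 2.

Longest perfect overlap: 2 complementary base pairs; below the dimer-risk threshold (threshold 4).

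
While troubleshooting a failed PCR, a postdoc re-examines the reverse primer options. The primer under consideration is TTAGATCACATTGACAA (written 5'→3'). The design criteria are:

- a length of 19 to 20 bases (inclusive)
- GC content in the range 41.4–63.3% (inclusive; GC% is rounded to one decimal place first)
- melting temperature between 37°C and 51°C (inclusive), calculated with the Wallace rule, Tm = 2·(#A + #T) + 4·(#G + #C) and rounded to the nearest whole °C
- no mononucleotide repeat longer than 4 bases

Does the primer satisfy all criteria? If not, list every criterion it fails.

Fails: length, GC content.

Base counts: A=7, T=5, G=2, C=3 (length 17).
length: length 17, outside 19–20 ✗
GC content: GC 5/17 = 29.4%, outside 41.4–63.3% ✗
Tm: Tm = 2·12 + 4·5 = 44°C ✓
homopolymer run: longest run = 2 ✓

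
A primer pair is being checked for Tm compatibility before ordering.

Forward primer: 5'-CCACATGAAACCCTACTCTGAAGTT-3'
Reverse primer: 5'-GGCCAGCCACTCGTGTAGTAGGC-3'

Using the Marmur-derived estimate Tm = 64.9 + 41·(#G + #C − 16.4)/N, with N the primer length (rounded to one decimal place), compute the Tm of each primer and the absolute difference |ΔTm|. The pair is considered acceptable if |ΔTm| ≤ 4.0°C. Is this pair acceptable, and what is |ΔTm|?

|ΔTm| = 6.4°C; the pair is not acceptable.

Forward: G+C = 11, N = 25 → Tm = 64.9 + 41·(11 − 16.4)/25 = 56.0°C.
Reverse: G+C = 15, N = 23 → Tm = 64.9 + 41·(15 − 16.4)/23 = 62.4°C.
|ΔTm| = |56.0 − 62.4| = 6.4°C, > 4.0°C.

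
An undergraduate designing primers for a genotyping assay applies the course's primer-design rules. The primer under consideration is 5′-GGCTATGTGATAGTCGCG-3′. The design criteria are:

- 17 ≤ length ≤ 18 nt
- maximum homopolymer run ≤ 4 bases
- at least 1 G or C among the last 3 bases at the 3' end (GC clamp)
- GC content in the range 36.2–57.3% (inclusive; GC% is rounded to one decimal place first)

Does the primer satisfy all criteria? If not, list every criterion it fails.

Meets all criteria.

Base counts: A=3, T=5, G=7, C=3 (length 18).
length: length 18 ✓
homopolymer run: longest run = 2 ✓
GC clamp: 3' end GCG has 3 G/C ✓
GC content: GC 10/18 = 55.6% ✓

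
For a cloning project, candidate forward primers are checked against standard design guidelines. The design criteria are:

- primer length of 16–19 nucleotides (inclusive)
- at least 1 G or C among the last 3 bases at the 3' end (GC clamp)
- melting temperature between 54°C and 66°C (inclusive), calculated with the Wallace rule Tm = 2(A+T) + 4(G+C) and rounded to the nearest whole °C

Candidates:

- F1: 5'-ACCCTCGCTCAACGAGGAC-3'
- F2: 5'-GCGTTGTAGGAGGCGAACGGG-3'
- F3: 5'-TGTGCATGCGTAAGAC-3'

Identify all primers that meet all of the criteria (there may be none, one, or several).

F1 (19 nt, A=5 T=2 G=4 C=8): length 19 ✓; 3' end GAC has 2 G/C ✓; Tm = 2·7 + 4·12 = 62°C ✓ — passes.
F2 (21 nt, A=4 T=3 G=11 C=3): length 21, outside 16–19 ✗; 3' end GGG has 3 G/C ✓; Tm = 2·7 + 4·14 = 70°C, outside 54–66°C ✗ — fails.
F3 (16 nt, A=4 T=4 G=5 C=3): length 16 ✓; 3' end GAC has 2 G/C ✓; Tm = 2·8 + 4·8 = 48°C, outside 54–66°C ✗ — fails.

F1 only.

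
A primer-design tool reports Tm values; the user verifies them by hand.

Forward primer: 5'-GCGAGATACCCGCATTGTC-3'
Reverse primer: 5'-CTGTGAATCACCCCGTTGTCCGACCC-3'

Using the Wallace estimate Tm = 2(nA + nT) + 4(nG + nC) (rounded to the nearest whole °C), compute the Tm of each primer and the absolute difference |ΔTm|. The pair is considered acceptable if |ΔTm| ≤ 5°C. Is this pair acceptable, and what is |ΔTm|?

Forward: A=4 T=4 G=5 C=6 → Tm = 2·8 + 4·11 = 60°C.
Reverse: A=4 T=6 G=5 C=11 → Tm = 2·10 + 4·16 = 84°C.
|ΔTm| = |60 − 84| = 24°C, > 5°C.

|ΔTm| = 24°C; the pair is not acceptable.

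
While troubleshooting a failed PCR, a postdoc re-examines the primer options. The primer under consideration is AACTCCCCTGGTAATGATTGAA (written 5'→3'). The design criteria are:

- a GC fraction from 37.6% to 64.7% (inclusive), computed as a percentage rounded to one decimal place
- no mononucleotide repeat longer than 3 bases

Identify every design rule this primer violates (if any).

Base counts: A=7, T=6, G=4, C=5 (length 22).
GC content: GC 9/22 = 40.9% ✓
homopolymer run: longest run = 4, exceeds 3 ✗

Fails: homopolymer run.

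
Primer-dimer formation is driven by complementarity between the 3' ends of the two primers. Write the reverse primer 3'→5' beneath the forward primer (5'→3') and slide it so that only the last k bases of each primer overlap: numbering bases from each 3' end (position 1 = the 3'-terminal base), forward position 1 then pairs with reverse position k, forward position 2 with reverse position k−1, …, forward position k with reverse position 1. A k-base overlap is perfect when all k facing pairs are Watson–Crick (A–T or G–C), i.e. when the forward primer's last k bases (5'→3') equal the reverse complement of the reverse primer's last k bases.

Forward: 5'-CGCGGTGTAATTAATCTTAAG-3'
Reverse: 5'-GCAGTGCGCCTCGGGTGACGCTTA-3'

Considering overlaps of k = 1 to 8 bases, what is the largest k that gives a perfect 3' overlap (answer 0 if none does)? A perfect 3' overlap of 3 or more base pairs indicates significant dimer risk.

Last 8 bases (5'→3') — forward …ATCTTAAG, reverse …GACGCTTA.
Reverse complement of the reverse primer's last 8 bases: TAAGCGTC; its first k bases are the reverse complement of the reverse primer's last k bases, so a perfect k-base overlap needs the forward primer's last k bases to equal them.
Comparing (forward last k vs required): k=1: G vs T ✗; k=2: AG vs TA ✗; k=3: AAG vs TAA ✗; k=4: TAAG vs TAAG ✓; k=5: TTAAG vs TAAGC ✗; k=6: CTTAAG vs TAAGCG ✗; k=7: TCTTAAG vs TAAGCGT ✗; k=8: ATCTTAAG vs TAAGCGTC ✗.
Only k = 4 is perfect, so the longest perfect 3' overlap is 4.

Longest perfect overlap: 4 complementary base pairs; significant dimer risk (threshold 3).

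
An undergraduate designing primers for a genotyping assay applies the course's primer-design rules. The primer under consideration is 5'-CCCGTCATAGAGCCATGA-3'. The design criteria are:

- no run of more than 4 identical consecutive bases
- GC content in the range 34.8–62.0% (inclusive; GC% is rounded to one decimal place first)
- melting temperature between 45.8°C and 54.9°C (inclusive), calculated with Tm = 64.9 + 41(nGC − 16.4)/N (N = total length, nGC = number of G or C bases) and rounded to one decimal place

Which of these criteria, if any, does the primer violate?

Base counts: A=5, T=3, G=4, C=6 (length 18).
homopolymer run: longest run = 3 ✓
GC content: GC 10/18 = 55.6% ✓
Tm: Tm = 64.9 + 41·(10 − 16.4)/18 = 50.3°C ✓

Meets all criteria.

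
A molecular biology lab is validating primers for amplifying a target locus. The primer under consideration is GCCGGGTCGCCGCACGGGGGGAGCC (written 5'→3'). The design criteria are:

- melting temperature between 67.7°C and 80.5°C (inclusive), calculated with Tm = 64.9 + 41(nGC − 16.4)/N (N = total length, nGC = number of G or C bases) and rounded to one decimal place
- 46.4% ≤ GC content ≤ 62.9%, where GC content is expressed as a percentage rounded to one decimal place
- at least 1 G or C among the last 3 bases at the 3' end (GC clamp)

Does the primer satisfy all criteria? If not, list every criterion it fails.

Fails: GC content.

Base counts: A=2, T=1, G=13, C=9 (length 25).
Tm: Tm = 64.9 + 41·(22 − 16.4)/25 = 74.1°C ✓
GC content: GC 22/25 = 88.0%, outside 46.4–62.9% ✗
GC clamp: 3' end GCC has 3 G/C ✓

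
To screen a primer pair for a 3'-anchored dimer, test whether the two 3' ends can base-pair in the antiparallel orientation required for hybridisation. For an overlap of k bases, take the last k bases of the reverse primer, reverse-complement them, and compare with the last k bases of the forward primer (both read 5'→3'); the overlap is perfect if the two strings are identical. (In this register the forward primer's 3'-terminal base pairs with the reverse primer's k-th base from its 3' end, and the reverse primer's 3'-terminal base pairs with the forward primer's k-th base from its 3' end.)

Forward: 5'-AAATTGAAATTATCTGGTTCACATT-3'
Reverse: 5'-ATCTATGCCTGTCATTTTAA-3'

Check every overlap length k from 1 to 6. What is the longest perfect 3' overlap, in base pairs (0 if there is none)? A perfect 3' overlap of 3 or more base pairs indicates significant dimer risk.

Longest perfect overlap: 2 complementary base pairs; below the dimer-risk threshold (threshold 3).

Last 6 bases (5'→3') — forward …CACATT, reverse …TTTTAA.
Reverse complement of the reverse primer's last 6 bases: TTAAAA; its first k bases are the reverse complement of the reverse primer's last k bases, so a perfect k-base overlap needs the forward primer's last k bases to equal them.
Comparing (forward last k vs required): k=1: T vs T ✓; k=2: TT vs TT ✓; k=3: ATT vs TTA ✗; k=4: CATT vs TTAA ✗; k=5: ACATT vs TTAAA ✗; k=6: CACATT vs TTAAAA ✗.
Perfect overlaps at k = 1, 2; the largest is 2.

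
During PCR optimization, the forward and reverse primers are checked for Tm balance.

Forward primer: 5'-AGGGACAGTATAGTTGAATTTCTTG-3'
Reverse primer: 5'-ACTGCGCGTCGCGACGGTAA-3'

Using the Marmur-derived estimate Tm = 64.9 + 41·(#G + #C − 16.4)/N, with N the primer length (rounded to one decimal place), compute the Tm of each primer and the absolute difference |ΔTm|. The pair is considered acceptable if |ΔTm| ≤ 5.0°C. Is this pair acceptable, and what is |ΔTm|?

Forward: G+C = 9, N = 25 → Tm = 64.9 + 41·(9 − 16.4)/25 = 52.8°C.
Reverse: G+C = 13, N = 20 → Tm = 64.9 + 41·(13 − 16.4)/20 = 57.9°C.
|ΔTm| = |52.8 − 57.9| = 5.1°C, > 5.0°C.

|ΔTm| = 5.1°C; the pair is not acceptable.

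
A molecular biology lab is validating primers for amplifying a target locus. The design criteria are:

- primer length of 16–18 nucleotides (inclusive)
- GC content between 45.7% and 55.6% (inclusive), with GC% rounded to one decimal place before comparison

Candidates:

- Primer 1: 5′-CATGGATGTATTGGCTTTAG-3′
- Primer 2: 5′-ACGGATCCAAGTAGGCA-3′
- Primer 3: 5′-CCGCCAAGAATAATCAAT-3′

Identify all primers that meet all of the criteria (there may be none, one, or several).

Primer 2 only.

Primer 1 (20 nt, A=4 T=8 G=6 C=2): length 20, outside 16–18 ✗; GC 8/20 = 40.0%, outside 45.7–55.6% ✗ — fails.
Primer 2 (17 nt, A=6 T=2 G=5 C=4): length 17 ✓; GC 9/17 = 52.9% ✓ — passes.
Primer 3 (18 nt, A=8 T=3 G=2 C=5): length 18 ✓; GC 7/18 = 38.9%, outside 45.7–55.6% ✗ — fails.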